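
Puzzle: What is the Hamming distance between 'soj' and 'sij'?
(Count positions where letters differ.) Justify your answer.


Alignment:
Position 1: 's' vs 's' = match
Position 2: 'o' vs 'i' = DIFFER
Position 3: 'j' vs 'j' = match
Total differences: 1

1


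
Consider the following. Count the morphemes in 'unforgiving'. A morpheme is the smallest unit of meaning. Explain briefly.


Decomposition: un- (prefix) + forgive (root) + -ing (suffix) = 3 morpheme(s)

3 morphemes


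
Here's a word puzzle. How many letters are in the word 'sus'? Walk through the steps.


Spell out 'sus' and number each letter: s(1), u(2), s(3). Total: 3 letters.

3


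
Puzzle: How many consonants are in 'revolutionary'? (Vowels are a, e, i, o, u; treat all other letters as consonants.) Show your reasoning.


Consonants in 'revolutionary': r, v, l, t, n, r, y = 7 consonants.

7


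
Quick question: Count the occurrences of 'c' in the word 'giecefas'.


Letter 'c' in 'giecefas': found at position(s) 4 = 1 occurrence(s).

1


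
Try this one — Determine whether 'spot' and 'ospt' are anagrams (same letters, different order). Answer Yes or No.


Sorted letters of 'spot': 'opst'
Sorted letters of 'ospt': 'opst'
They match.

Yes


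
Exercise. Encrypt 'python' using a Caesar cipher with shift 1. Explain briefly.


Shift each letter by 1: p -> q, y -> z, t -> u, h -> i, o -> p, n -> o. Result: 'qzuipo'.

qzuipo


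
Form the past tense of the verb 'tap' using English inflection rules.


Apply rule: Double final consonant and add -ed. 'tap' becomes 'tapped'.

tapped


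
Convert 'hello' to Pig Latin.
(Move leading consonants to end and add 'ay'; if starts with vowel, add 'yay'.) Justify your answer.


'hello': move consonant cluster 'h' to end and add 'ay': 'ellohay'.

ellohay


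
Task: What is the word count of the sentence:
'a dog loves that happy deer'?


Split into words: a | dog | loves | that | happy | deer = 6 words.

6


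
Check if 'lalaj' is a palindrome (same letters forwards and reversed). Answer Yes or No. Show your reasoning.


Forward: 'lalaj'
Reversed: 'jalal'
They differ.

No


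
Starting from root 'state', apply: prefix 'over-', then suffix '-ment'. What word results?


Step 1: Add prefix 'over-' to 'state' = 'overstate'
Step 2: Add suffix '-ment' to 'overstate' = 'overstatement'

overstatement


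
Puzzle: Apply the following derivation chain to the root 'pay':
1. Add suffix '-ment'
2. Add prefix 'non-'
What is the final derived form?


Step 1: Add suffix '-ment' to 'pay' = 'payment'
Step 2: Add prefix 'non-' to 'payment' = 'nonpayment'

nonpayment


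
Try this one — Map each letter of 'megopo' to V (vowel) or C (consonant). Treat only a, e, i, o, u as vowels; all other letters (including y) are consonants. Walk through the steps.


Letter mapping: m = C, e = V, g = C, o = V, p = C, o = V.

CVCVCV


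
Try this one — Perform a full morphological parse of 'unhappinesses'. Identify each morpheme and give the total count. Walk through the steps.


Step 1: Identify prefix: 'un' (meaning: not/reverse)
Step 2: Identify root: 'happy'
Step 3: Identify suffix(es): 'ness, es'
Decomposition: un- (prefix: not/reverse) + happy (root) + -ness (suffix: state of) + -es (plural)
Total morphemes: 4

4 morphemes (un- (prefix: not/reverse) + happy (root) + -ness (suffix: state of) + -es (plural))


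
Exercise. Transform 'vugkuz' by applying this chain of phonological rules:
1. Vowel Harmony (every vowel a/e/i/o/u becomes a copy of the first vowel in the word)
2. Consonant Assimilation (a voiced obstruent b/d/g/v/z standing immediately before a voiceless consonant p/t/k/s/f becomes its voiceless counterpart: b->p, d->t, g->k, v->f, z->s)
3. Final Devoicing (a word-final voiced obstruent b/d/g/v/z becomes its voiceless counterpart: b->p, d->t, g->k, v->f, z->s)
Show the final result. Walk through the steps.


Starting form: 'vugkuz'
Rule 1: Vowel Harmony: all vowels already match. No change.
Rule 2: Consonant Assimilation: voiced obstruent before voiceless consonant becomes voiceless ('gk' -> 'kk'). 'vugkuz' -> 'vukkuz'
Rule 3: Final Devoicing: word-final voiced obstruent 'z' becomes voiceless 's'. 'vukkuz' -> 'vukkus'
Final form: 'vukkus'

vukkus


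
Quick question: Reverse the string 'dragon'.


Reverse 'dragon' character by character: 'nogard'.

nogard


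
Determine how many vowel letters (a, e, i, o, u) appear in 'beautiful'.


Vowels in 'beautiful': e, a, u, i, u = 5 vowels.

5


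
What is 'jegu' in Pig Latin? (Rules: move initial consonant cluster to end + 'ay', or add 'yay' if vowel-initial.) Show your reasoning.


'jegu': move consonant cluster 'j' to end and add 'ay': 'egujay'.

egujay


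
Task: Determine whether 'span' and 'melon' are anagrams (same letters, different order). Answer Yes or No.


Sorted letters of 'span': 'anps'
Sorted letters of 'melon': 'elmno'
They do not match.

No


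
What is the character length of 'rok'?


Spell out 'rok' and number each letter: r(1), o(2), k(3). Total: 3 letters.

3


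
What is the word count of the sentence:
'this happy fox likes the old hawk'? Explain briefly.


Split into words: this | happy | fox | likes | the | old | hawk = 7 words.

7


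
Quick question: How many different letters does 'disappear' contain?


Unique letters in 'disappear': {a, d, e, i, p, r, s} = 7 distinct letters.

7


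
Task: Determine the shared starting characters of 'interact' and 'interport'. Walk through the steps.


Compare from the start: 5 characters match: 'inter'. Mismatch at position 6: 'a' vs 'p'.

inter


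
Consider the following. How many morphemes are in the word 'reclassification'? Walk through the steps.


Decomposition: re- (prefix) + class (root) + -ify (suffix) + -ation (suffix) = 4 morpheme(s)

4 morphemes


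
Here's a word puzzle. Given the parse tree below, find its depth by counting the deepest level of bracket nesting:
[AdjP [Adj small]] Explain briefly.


Count bracket nesting levels:
'[' at pos 0: depth = 1
'[' at pos 6: depth = 2
Maximum depth reached: 2

2


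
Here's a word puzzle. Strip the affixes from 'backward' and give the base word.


Remove suffix '-ward' from 'backward' to get root 'back'.

back


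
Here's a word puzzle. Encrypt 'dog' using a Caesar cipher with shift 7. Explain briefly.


Shift each letter by 7: d -> k, o -> v, g -> n. Result: 'kvn'.

kvn


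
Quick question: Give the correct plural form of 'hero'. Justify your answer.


Apply rule: Add -es (consonant + o). 'hero' becomes 'heroes'.

heroes


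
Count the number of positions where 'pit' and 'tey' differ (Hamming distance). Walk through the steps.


Alignment:
Position 1: 'p' vs 't' = DIFFER
Position 2: 'i' vs 'e' = DIFFER
Position 3: 't' vs 'y' = DIFFER
Total differences: 3

3


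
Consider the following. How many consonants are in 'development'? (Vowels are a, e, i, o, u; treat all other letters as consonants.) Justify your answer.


Consonants in 'development': d, v, l, p, m, n, t = 7 consonants.

7


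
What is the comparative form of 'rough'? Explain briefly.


Apply comparative formation (add -er): 'rough' -> 'rougher'.

rougher


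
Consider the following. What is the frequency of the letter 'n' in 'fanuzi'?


Letter 'n' in 'fanuzi': found at position(s) 3 = 1 occurrence(s).

1


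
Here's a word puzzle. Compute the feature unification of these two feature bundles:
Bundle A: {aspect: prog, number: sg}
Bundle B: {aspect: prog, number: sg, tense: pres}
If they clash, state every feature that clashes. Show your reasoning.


Compare features:
aspect: A=prog vs B=prog -> unified: prog
number: A=sg vs B=sg -> unified: sg
tense: A=_ vs B=pres -> unified: pres
No clashes found.

Unified: {aspect: prog, number: sg, tense: pres}


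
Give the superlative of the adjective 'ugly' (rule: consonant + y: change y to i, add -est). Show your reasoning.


Apply superlative formation (consonant + y: change y to i, add -est): 'ugly' -> 'ugliest'.

ugliest


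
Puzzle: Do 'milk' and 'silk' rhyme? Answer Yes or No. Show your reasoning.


Rime (stressed vowel + following sounds) of 'milk': -ilk = /ɪlk/
Rime of 'silk': -ilk = /ɪlk/
/ɪlk/ and /ɪlk/ are the same ending sound, so the words rhyme.

Yes


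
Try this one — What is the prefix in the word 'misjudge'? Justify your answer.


The word 'misjudge' = 'mis' (prefix) + 'judge' (root). The prefix is 'mis'.

mis


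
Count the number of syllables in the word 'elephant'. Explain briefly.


Break 'elephant' into syllables: el-e-phant -> el | e | phant = 3 syllables

3 syllables


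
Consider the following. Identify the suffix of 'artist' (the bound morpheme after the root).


The word 'artist' = 'art' (root) + '-ist' (suffix). The suffix is '-ist'.

ist


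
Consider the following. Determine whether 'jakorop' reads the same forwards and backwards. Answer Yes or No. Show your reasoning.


Forward: 'jakorop'
Reversed: 'porokaj'
They differ.

No


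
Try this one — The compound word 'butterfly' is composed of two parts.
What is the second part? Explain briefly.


Split 'butterfly' into 'butter' + 'fly'. The second part is 'fly'.

fly


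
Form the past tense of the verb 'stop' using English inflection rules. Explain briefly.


Apply rule: Double final consonant and add -ed. 'stop' becomes 'stopped'.

stopped


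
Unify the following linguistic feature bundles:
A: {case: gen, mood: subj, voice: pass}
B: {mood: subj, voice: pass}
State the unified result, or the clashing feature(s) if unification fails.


Compare features:
case: A=gen vs B=_ -> unified: gen
mood: A=subj vs B=subj -> unified: subj
voice: A=pass vs B=pass -> unified: pass
No clashes found.

Unified: {case: gen, mood: subj, voice: pass}


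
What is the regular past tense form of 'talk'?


Apply rule: Add -ed. 'talk' becomes 'talked'.

talked


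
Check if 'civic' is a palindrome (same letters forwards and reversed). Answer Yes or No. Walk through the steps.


Forward: 'civic'
Reversed: 'civic'
They are identical.

Yes


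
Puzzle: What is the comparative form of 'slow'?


Apply comparative formation (add -er): 'slow' -> 'slower'.

slower


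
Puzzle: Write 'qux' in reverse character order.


Reverse 'qux' character by character: 'xuq'.

xuq


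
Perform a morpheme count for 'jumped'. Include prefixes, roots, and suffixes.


Decomposition: jump (root) + -ed (suffix) = 2 morpheme(s)

2 morphemes


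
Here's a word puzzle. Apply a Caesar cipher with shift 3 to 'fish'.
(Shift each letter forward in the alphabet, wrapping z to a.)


Shift each letter by 3: f -> i, i -> l, s -> v, h -> k. Result: 'ilvk'.

ilvk


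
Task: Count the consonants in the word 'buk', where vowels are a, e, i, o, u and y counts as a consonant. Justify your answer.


Consonants in 'buk': b, k = 2 consonants.

2


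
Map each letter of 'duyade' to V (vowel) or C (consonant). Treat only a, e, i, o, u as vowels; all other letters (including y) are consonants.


Letter mapping: d = C, u = V, y = C, a = V, d = C, e = V.

CVCVCV


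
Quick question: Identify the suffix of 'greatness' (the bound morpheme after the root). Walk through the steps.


The word 'greatness' = 'great' (root) + '-ness' (suffix). The suffix is '-ness'.

ness


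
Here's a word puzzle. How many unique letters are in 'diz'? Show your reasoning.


Unique letters in 'diz': {d, i, z} = 3 distinct letters.

3


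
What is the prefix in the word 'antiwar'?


The word 'antiwar' = 'anti' (prefix) + 'war' (root). The prefix is 'anti'.

anti


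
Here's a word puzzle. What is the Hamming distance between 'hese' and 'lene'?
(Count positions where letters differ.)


Alignment:
Position 1: 'h' vs 'l' = DIFFER
Position 2: 'e' vs 'e' = match
Position 3: 's' vs 'n' = DIFFER
Position 4: 'e' vs 'e' = match
Total differences: 2

2


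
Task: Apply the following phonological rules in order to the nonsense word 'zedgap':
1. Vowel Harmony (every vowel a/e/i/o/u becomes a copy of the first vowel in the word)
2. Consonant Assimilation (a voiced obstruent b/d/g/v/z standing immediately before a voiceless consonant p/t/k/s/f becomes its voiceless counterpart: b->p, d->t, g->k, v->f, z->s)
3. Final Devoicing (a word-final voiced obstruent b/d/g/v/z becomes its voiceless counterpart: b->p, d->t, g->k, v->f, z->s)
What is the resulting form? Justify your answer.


Starting form: 'zedgap'
Rule 1: Vowel Harmony: all vowels become 'e' (matching first vowel). 'zedgap' -> 'zedgep'
Rule 2: Consonant Assimilation: no voiced obstruent (b/d/g/v/z) stands immediately before a voiceless consonant (p/t/k/s/f). No change.
Rule 3: Final Devoicing: final consonant 'p' is not one of the voiced obstruents b/d/g/v/z. No change.
Final form: 'zedgep'

zedgep


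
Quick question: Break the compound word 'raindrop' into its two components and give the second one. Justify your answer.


Split 'raindrop' into 'rain' + 'drop'. The second part is 'drop'.

drop


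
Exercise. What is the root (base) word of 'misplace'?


Remove prefix 'mis' from 'misplace' to get root 'place'.

place


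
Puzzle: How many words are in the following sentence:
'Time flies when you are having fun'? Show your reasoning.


Split into words: Time | flies | when | you | are | having | fun = 7 words.

7


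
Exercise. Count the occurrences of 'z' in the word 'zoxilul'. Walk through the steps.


Letter 'z' in 'zoxilul': found at position(s) 1 = 1 occurrence(s).

1


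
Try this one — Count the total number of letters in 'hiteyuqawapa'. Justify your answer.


Spell out 'hiteyuqawapa' and number each letter: h(1), i(2), t(3), e(4), y(5), u(6), q(7), a(8), w(9), a(10), p(11), a(12). Total: 12 letters.

12


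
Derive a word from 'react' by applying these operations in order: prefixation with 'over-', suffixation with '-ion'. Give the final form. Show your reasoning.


Step 1: Add prefix 'over-' to 'react' = 'overreact'
Step 2: Add suffix '-ion' to 'overreact' = 'overreaction'

overreaction


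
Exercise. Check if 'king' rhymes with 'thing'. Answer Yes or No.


Rime (stressed vowel + following sounds) of 'king': -ing = /ɪŋ/
Rime of 'thing': -ing = /ɪŋ/
/ɪŋ/ and /ɪŋ/ are the same ending sound, so the words rhyme.

Yes


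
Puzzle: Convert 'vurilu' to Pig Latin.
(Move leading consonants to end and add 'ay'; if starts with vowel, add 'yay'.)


'vurilu': move consonant cluster 'v' to end and add 'ay': 'uriluvay'.

uriluvay


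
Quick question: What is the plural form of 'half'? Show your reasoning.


Apply rule: Change -f to -ves. 'half' becomes 'halves'.

halves


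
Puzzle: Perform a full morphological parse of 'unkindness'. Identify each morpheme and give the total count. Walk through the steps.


Step 1: Identify prefix: 'un' (meaning: not/reverse)
Step 2: Identify root: 'kind'
Step 3: Identify suffix(es): 'ness'
Decomposition: un- (prefix: not/reverse) + kind (root) + -ness (suffix: state of)
Total morphemes: 3

3 morphemes (un- (prefix: not/reverse) + kind (root) + -ness (suffix: state of))


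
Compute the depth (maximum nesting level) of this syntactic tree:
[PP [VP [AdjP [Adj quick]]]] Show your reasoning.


Count bracket nesting levels:
'[' at pos 0: depth = 1
'[' at pos 4: depth = 2
'[' at pos 8: depth = 3
'[' at pos 14: depth = 4
Maximum depth reached: 4

4


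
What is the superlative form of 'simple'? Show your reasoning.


Apply superlative formation (ends in e: add -st): 'simple' -> 'simplest'.

simplest


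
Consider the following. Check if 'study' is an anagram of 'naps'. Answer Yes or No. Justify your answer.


Sorted letters of 'study': 'dstuy'
Sorted letters of 'naps': 'anps'
They do not match.

No


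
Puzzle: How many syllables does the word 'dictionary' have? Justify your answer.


Break 'dictionary' into syllables: dic-tion-ar-y -> dic | tion | ar | y = 4 syllables

4 syllables


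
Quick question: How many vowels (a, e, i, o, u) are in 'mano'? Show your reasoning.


Vowels in 'mano': a, o = 2 vowels.

2


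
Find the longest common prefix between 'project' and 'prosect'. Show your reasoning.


Compare from the start: 3 characters match: 'pro'. Mismatch at position 4: 'j' vs 's'.

pro


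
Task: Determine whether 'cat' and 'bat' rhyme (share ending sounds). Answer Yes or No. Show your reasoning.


Rime (stressed vowel + following sounds) of 'cat': -at = /æt/
Rime of 'bat': -at = /æt/
/æt/ and /æt/ are the same ending sound, so the words rhyme.

Yes


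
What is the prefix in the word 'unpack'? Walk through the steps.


The word 'unpack' = 'un' (prefix) + 'pack' (root). The prefix is 'un'.

un


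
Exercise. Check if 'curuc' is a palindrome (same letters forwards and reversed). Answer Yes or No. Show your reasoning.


Forward: 'curuc'
Reversed: 'curuc'
They are identical.

Yes


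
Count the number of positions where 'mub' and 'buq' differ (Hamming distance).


Alignment:
Position 1: 'm' vs 'b' = DIFFER
Position 2: 'u' vs 'u' = match
Position 3: 'b' vs 'q' = DIFFER
Total differences: 2

2


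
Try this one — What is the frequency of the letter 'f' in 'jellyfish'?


Letter 'f' in 'jellyfish': found at position(s) 6 = 1 occurrence(s).

1


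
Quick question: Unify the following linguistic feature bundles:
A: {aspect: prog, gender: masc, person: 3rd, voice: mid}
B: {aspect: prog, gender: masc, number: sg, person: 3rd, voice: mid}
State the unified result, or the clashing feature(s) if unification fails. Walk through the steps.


Compare features:
aspect: A=prog vs B=prog -> unified: prog
gender: A=masc vs B=masc -> unified: masc
number: A=_ vs B=sg -> unified: sg
person: A=3rd vs B=3rd -> unified: 3rd
voice: A=mid vs B=mid -> unified: mid
No clashes found.

Unified: {aspect: prog, gender: masc, number: sg, person: 3rd, voice: mid}


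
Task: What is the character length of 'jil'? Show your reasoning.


Spell out 'jil' and number each letter: j(1), i(2), l(3). Total: 3 letters.

3


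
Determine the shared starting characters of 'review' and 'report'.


Compare from the start: 2 characters match: 're'. Mismatch at position 3: 'v' vs 'p'.

re


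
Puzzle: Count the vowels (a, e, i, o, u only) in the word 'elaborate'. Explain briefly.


Vowels in 'elaborate': e, a, o, a, e = 5 vowels.

5


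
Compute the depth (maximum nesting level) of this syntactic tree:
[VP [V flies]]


Count bracket nesting levels:
'[' at pos 0: depth = 1
'[' at pos 4: depth = 2
Maximum depth reached: 2

2


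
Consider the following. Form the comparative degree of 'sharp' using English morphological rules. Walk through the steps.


Apply comparative formation (add -er): 'sharp' -> 'sharper'.

sharper


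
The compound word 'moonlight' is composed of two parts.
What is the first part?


Split 'moonlight' into 'moon' + 'light'. The first part is 'moon'.

moon


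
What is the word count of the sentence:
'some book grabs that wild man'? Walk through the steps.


Split into words: some | book | grabs | that | wild | man = 6 words.

6


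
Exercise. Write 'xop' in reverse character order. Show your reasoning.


Reverse 'xop' character by character: 'pox'.

pox


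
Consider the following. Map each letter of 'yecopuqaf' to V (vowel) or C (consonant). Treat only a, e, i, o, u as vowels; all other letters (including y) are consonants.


Letter mapping: y = C, e = V, c = C, o = V, p = C, u = V, q = C, a = V, f = C.

CVCVCVCVC


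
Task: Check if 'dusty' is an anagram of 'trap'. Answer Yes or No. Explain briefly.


Sorted letters of 'dusty': 'dstuy'
Sorted letters of 'trap': 'aprt'
They do not match.

No


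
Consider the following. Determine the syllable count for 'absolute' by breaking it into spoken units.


Break 'absolute' into syllables: ab-so-lute -> ab | so | lute = 3 syllables

3 syllables


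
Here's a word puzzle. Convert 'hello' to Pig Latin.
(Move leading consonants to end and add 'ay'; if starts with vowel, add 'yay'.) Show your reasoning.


'hello': move consonant cluster 'h' to end and add 'ay': 'ellohay'.

ellohay


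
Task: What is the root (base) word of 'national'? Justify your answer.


Remove suffix '-al' from 'national' to get root 'nation'.

nation


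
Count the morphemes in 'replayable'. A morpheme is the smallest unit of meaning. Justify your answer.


Decomposition: re- (prefix) + play (root) + -able (suffix) = 3 morpheme(s)

3 morphemes


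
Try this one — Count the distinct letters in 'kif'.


Unique letters in 'kif': {f, i, k} = 3 distinct letters.

3


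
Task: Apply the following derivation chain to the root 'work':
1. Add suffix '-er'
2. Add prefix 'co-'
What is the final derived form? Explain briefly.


Step 1: Add suffix '-er' to 'work' = 'worker'
Step 2: Add prefix 'co-' to 'worker' = 'coworker'

coworker


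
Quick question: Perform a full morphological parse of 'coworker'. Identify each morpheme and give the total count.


Step 1: Identify prefix: 'co' (meaning: together)
Step 2: Identify root: 'work'
Step 3: Identify suffix(es): 'er'
Decomposition: co- (prefix: together) + work (root) + -er (suffix: one who)
Total morphemes: 3

3 morphemes (co- (prefix: together) + work (root) + -er (suffix: one who))


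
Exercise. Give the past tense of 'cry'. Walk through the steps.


Apply rule: Change -y to -ied. 'cry' becomes 'cried'.

cried


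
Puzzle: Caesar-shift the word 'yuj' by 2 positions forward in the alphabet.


Shift each letter by 2: y -> a, u -> w, j -> l. Result: 'awl'.

awl


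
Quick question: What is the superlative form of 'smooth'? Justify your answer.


Apply superlative formation (add -est): 'smooth' -> 'smoothest'.

smoothest


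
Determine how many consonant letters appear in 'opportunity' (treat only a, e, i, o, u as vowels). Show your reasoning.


Consonants in 'opportunity': p, p, r, t, n, t, y = 7 consonants.

7


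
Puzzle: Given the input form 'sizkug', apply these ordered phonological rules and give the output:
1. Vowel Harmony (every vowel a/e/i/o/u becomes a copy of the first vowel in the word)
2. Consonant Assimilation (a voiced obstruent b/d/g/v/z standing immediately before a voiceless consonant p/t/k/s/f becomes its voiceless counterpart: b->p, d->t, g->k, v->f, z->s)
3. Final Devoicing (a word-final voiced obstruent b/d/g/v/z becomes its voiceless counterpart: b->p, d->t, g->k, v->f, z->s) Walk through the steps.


Starting form: 'sizkug'
Rule 1: Vowel Harmony: all vowels become 'i' (matching first vowel). 'sizkug' -> 'sizkig'
Rule 2: Consonant Assimilation: voiced obstruent before voiceless consonant becomes voiceless ('zk' -> 'sk'). 'sizkig' -> 'siskig'
Rule 3: Final Devoicing: word-final voiced obstruent 'g' becomes voiceless 'k'. 'siskig' -> 'siskik'
Final form: 'siskik'

siskik


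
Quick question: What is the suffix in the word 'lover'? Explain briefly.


The word 'lover' = 'love' (root) + '-er' (suffix). The suffix is '-er'.

er


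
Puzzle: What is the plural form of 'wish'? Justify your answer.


Apply rule: Add -es (sibilant/fricative ending). 'wish' becomes 'wishes'.

wishes


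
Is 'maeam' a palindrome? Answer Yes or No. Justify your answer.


Forward: 'maeam'
Reversed: 'maeam'
They are identical.

Yes


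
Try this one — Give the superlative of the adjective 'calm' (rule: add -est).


Apply superlative formation (add -est): 'calm' -> 'calmest'.

calmest


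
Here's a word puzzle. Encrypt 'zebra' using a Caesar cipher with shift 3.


Shift each letter by 3: z -> c, e -> h, b -> e, r -> u, a -> d. Result: 'cheud'.

cheud


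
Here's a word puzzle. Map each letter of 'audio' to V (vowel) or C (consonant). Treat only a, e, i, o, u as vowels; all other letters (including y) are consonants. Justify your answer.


Letter mapping: a = V, u = V, d = C, i = V, o = V.

VVCVV


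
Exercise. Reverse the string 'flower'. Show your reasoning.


Reverse 'flower' character by character: 'rewolf'.

rewolf


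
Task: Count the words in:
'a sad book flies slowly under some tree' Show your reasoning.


Split into words: a | sad | book | flies | slowly | under | some | tree = 8 words.

8


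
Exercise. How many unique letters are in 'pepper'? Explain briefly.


Unique letters in 'pepper': {e, p, r} = 3 distinct letters.

3


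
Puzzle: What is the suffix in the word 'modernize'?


The word 'modernize' = 'modern' (root) + '-ize' (suffix). The suffix is '-ize'.

ize


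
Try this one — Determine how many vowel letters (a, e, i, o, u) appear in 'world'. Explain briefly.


Vowels in 'world': o = 1 vowels.

1


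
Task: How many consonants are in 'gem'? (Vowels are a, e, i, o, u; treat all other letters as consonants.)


Consonants in 'gem': g, m = 2 consonants.

2


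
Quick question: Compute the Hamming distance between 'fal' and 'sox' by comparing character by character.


Alignment:
Position 1: 'f' vs 's' = DIFFER
Position 2: 'a' vs 'o' = DIFFER
Position 3: 'l' vs 'x' = DIFFER
Total differences: 3

3


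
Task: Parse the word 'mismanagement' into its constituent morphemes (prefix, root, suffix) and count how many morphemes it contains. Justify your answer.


Step 1: Identify prefix: 'mis' (meaning: wrongly)
Step 2: Identify root: 'manage'
Step 3: Identify suffix(es): 'ment'
Decomposition: mis- (prefix: wrongly) + manage (root) + -ment (suffix: action/result)
Total morphemes: 3

3 morphemes (mis- (prefix: wrongly) + manage (root) + -ment (suffix: action/result))


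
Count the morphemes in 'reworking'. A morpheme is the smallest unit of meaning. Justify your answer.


Decomposition: re- (prefix) + work (root) + -ing (suffix) = 3 morpheme(s)

3 morphemes


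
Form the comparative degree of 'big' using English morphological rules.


Apply comparative formation (double final consonant, add -er): 'big' -> 'bigger'.

bigger


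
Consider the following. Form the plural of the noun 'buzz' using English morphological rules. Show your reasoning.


Apply rule: Add -es (sibilant/fricative ending). 'buzz' becomes 'buzzes'.

buzzes


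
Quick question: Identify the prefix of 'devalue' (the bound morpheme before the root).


The word 'devalue' = 'de' (prefix) + 'value' (root). The prefix is 'de'.

de


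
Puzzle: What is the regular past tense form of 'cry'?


Apply rule: Change -y to -ied. 'cry' becomes 'cried'.

cried


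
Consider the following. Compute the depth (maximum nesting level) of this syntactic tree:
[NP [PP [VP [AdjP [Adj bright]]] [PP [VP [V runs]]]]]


Count bracket nesting levels:
'[' at pos 0: depth = 1
'[' at pos 4: depth = 2
'[' at pos 8: depth = 3
'[' at pos 12: depth = 4
'[' at pos 18: depth = 5
'[' at pos 33: depth = 3
'[' at pos 37: depth = 4
'[' at pos 41: depth = 5
Maximum depth reached: 5

5


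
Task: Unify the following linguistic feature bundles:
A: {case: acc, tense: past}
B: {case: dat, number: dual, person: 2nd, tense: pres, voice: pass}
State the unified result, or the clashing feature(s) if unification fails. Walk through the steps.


Compare features:
case: A=acc vs B=dat -> CLASH
number: A=_ vs B=dual -> unified: dual
person: A=_ vs B=2nd -> unified: 2nd
tense: A=past vs B=pres -> CLASH
voice: A=_ vs B=pass -> unified: pass
Clashes detected on features 'case' (acc vs dat) and 'tense' (past vs pres); unification fails.

CLASH on 'case' (acc vs dat) and 'tense' (past vs pres)


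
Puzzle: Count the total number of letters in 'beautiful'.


Spell out 'beautiful' and number each letter: b(1), e(2), a(3), u(4), t(5), i(6), f(7), u(8), l(9). Total: 9 letters.

9


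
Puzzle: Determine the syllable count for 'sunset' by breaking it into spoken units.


Break 'sunset' into syllables: sun-set -> sun | set = 2 syllables

2 syllables


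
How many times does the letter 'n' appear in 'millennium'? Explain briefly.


Letter 'n' in 'millennium': found at position(s) 6, 7 = 2 occurrence(s).

2


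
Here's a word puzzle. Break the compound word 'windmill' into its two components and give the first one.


Split 'windmill' into 'wind' + 'mill'. The first part is 'wind'.

wind


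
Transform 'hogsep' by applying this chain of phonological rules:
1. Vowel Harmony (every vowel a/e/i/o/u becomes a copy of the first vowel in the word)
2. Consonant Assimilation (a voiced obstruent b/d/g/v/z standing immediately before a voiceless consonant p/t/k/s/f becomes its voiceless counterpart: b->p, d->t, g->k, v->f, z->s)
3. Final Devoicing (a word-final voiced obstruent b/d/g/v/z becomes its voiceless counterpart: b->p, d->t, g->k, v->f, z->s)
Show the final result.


Starting form: 'hogsep'
Rule 1: Vowel Harmony: all vowels become 'o' (matching first vowel). 'hogsep' -> 'hogsop'
Rule 2: Consonant Assimilation: voiced obstruent before voiceless consonant becomes voiceless ('gs' -> 'ks'). 'hogsop' -> 'hoksop'
Rule 3: Final Devoicing: final consonant 'p' is not one of the voiced obstruents b/d/g/v/z. No change.
Final form: 'hoksop'

hoksop


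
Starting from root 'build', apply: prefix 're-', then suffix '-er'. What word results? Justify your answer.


Step 1: Add prefix 're-' to 'build' = 'rebuild'
Step 2: Add suffix '-er' to 'rebuild' = 'rebuilder'

rebuilder


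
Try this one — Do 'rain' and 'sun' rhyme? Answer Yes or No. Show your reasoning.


Rime (stressed vowel + following sounds) of 'rain': -ain = /eɪn/
Rime of 'sun': -un = /ʌn/
/eɪn/ and /ʌn/ are different ending sounds, so the words do not rhyme.

No


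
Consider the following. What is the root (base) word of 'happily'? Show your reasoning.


Remove suffix '-ly' from 'happily' to get root 'happy'.

happy


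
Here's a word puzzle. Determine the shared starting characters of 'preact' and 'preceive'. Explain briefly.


Compare from the start: 3 characters match: 'pre'. Mismatch at position 4: 'a' vs 'c'.

pre


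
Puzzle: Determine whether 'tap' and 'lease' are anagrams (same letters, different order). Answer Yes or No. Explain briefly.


Sorted letters of 'tap': 'apt'
Sorted letters of 'lease': 'aeels'
They do not match.

No


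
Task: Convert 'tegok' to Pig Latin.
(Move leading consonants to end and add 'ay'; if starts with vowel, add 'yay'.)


'tegok': move consonant cluster 't' to end and add 'ay': 'egoktay'.

egoktay


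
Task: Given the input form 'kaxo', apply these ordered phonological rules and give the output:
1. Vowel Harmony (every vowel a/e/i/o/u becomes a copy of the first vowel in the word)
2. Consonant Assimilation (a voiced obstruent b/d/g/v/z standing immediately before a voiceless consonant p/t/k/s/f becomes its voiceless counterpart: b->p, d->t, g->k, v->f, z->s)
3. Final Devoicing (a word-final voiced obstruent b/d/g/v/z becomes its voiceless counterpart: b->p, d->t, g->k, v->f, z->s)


Starting form: 'kaxo'
Rule 1: Vowel Harmony: all vowels become 'a' (matching first vowel). 'kaxo' -> 'kaxa'
Rule 2: Consonant Assimilation: no voiced obstruent (b/d/g/v/z) stands immediately before a voiceless consonant (p/t/k/s/f). No change.
Rule 3: Final Devoicing: the word ends in the vowel 'a', not a consonant. No change.
Final form: 'kaxa'

kaxa


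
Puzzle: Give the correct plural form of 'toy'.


Apply rule: Add -s. 'toy' becomes 'toys'.

toys


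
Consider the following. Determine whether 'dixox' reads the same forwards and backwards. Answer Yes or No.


Forward: 'dixox'
Reversed: 'xoxid'
They differ.

No


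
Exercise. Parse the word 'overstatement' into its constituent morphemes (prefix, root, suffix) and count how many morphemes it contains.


Step 1: Identify prefix: 'over' (meaning: excessively)
Step 2: Identify root: 'state'
Step 3: Identify suffix(es): 'ment'
Decomposition: over- (prefix: excessively) + state (root) + -ment (suffix: action/result)
Total morphemes: 3

3 morphemes (over- (prefix: excessively) + state (root) + -ment (suffix: action/result))


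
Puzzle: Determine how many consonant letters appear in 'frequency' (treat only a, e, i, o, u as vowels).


Consonants in 'frequency': f, r, q, n, c, y = 6 consonants.

6


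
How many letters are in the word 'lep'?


Spell out 'lep' and number each letter: l(1), e(2), p(3). Total: 3 letters.

3


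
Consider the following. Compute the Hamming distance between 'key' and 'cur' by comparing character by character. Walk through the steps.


Alignment:
Position 1: 'k' vs 'c' = DIFFER
Position 2: 'e' vs 'u' = DIFFER
Position 3: 'y' vs 'r' = DIFFER
Total differences: 3

3


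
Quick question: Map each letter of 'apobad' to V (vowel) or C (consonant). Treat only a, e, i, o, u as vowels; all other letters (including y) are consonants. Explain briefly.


Letter mapping: a = V, p = C, o = V, b = C, a = V, d = C.

VCVCVC


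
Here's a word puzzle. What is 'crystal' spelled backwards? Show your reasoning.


Reverse 'crystal' character by character: 'latsyrc'.

latsyrc


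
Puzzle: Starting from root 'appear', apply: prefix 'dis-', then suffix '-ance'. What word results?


Step 1: Add prefix 'dis-' to 'appear' = 'disappear'
Step 2: Add suffix '-ance' to 'disappear' = 'disappearance'

disappearance


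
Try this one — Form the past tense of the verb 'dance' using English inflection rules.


Apply rule: Add -d (word ends in -e). 'dance' becomes 'danced'.

danced


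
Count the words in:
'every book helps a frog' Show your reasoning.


Split into words: every | book | helps | a | frog = 5 words.

5


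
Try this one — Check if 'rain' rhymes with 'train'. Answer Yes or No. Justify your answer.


Rime (stressed vowel + following sounds) of 'rain': -ain = /eɪn/
Rime of 'train': -ain = /eɪn/
/eɪn/ and /eɪn/ are the same ending sound, so the words rhyme.

Yes


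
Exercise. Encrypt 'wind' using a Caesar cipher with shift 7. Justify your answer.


Shift each letter by 7: w -> d, i -> p, n -> u, d -> k. Result: 'dpuk'.

dpuk


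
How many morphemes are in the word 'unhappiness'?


Decomposition: un- (prefix) + happy (root) + -ness (suffix) = 3 morpheme(s)

3 morphemes


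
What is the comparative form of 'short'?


Apply comparative formation (add -er): 'short' -> 'shorter'.

shorter


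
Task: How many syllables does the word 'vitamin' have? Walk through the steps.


Break 'vitamin' into syllables: vi-ta-min -> vi | ta | min = 3 syllables

3 syllables


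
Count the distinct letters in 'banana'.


Unique letters in 'banana': {a, b, n} = 3 distinct letters.

3


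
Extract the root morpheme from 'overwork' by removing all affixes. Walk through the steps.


Remove prefix 'over' from 'overwork' to get root 'work'.

work


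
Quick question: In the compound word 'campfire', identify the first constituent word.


Split 'campfire' into 'camp' + 'fire'. The first part is 'camp'.

camp


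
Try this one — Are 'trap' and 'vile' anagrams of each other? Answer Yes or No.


Sorted letters of 'trap': 'aprt'
Sorted letters of 'vile': 'eilv'
They do not match.

No


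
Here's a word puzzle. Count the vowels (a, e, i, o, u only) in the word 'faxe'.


Vowels in 'faxe': a, e = 2 vowels.

2


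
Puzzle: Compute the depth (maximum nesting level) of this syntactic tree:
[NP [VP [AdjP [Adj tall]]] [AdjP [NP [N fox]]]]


Count bracket nesting levels:
'[' at pos 0: depth = 1
'[' at pos 4: depth = 2
'[' at pos 8: depth = 3
'[' at pos 14: depth = 4
'[' at pos 27: depth = 2
'[' at pos 33: depth = 3
'[' at pos 37: depth = 4
Maximum depth reached: 4

4


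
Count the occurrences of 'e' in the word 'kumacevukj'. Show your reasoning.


Letter 'e' in 'kumacevukj': found at position(s) 6 = 1 occurrence(s).

1


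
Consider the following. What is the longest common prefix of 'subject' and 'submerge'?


Compare from the start: 3 characters match: 'sub'. Mismatch at position 4: 'j' vs 'm'.

sub


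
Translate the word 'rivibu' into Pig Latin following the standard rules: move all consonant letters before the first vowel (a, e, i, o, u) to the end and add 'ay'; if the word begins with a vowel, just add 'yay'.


'rivibu': move consonant cluster 'r' to end and add 'ay': 'iviburay'.

iviburay


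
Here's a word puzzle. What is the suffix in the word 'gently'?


The word 'gently' = 'gentle' (root) + '-ly' (suffix). The suffix is '-ly'.

ly


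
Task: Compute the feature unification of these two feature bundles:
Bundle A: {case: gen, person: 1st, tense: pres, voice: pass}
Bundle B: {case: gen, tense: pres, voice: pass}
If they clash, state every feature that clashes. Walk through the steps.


Compare features:
case: A=gen vs B=gen -> unified: gen
person: A=1st vs B=_ -> unified: 1st
tense: A=pres vs B=pres -> unified: pres
voice: A=pass vs B=pass -> unified: pass
No clashes found.

Unified: {case: gen, person: 1st, tense: pres, voice: pass}


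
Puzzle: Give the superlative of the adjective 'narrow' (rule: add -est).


Apply superlative formation (add -est): 'narrow' -> 'narrowest'.

narrowest


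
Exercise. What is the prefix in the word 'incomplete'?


The word 'incomplete' = 'in' (prefix) + 'complete' (root). The prefix is 'in'.

in


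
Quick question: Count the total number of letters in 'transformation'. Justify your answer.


Spell out 'transformation' and number each letter: t(1), r(2), a(3), n(4), s(5), f(6), o(7), r(8), m(9), a(10), t(11), i(12), o(13), n(14). Total: 14 letters.

14


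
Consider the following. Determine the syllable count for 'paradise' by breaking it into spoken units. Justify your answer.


Break 'paradise' into syllables: par-a-dise -> par | a | dise = 3 syllables

3 syllables


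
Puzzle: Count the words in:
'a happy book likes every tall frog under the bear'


Split into words: a | happy | book | likes | every | tall | frog | under | the | bear = 10 words.

10


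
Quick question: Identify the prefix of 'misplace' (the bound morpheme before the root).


The word 'misplace' = 'mis' (prefix) + 'place' (root). The prefix is 'mis'.

mis


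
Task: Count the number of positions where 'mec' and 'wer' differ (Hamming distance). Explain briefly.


Alignment:
Position 1: 'm' vs 'w' = DIFFER
Position 2: 'e' vs 'e' = match
Position 3: 'c' vs 'r' = DIFFER
Total differences: 2

2


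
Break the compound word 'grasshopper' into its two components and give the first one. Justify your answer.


Split 'grasshopper' into 'grass' + 'hopper'. The first part is 'grass'.

grass


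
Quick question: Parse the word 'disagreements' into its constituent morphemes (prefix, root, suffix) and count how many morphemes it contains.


Step 1: Identify prefix: 'dis' (meaning: not/apart)
Step 2: Identify root: 'agree'
Step 3: Identify suffix(es): 'ment, s'
Decomposition: dis- (prefix: not/apart) + agree (root) + -ment (suffix: action/result) + -s (plural)
Total morphemes: 4

4 morphemes (dis- (prefix: not/apart) + agree (root) + -ment (suffix: action/result) + -s (plural))


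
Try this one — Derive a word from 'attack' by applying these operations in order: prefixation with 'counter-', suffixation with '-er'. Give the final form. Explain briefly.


Step 1: Add prefix 'counter-' to 'attack' = 'counterattack'
Step 2: Add suffix '-er' to 'counterattack' = 'counterattacker'

counterattacker


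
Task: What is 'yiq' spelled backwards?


Reverse 'yiq' character by character: 'qiy'.

qiy


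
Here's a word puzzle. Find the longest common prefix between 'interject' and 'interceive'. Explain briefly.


Compare from the start: 5 characters match: 'inter'. Mismatch at position 6: 'j' vs 'c'.

inter
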